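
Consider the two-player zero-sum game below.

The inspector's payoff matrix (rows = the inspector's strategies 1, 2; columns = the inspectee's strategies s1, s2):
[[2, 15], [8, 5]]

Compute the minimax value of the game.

Row minima are 2 and 5, so the inspector's maximin is 5; column maxima are 8 and 15, so the inspectee's minimax is 8. These differ, so the equilibrium is in mixed strategies.
Let the inspector play 1 with probability p. The inspectee is indifferent when 2p + 8(1−p) = 15p + 5(1−p), giving p = 3/16.
Let the inspectee play s1 with probability q. The inspector is indifferent when 2q + 15(1−q) = 8q + 5(1−q), giving q = 5/8.
The value is 2·(5/8) + (15)·(3/8) = 55/8.

55/8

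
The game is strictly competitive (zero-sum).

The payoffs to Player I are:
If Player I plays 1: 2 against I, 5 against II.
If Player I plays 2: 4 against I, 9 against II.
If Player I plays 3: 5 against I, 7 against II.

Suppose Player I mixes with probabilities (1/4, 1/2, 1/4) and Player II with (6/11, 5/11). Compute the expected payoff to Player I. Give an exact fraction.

60/11

Against (6/11, 5/11), each row's expected payoff is 1: 37/11; 2: 69/11; 3: 65/11.
Taking the (1/4, 1/2, 1/4)-weighted average: (1/4)·(37/11) + (1/2)·(69/11) + (1/4)·(65/11) = 60/11.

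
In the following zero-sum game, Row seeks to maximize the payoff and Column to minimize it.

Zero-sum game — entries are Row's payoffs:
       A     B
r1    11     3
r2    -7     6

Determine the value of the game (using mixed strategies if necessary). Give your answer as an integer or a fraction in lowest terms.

Row minima are 3 and -7, so Row's maximin is 3; column maxima are 11 and 6, so Column's minimax is 6. These differ, so the equilibrium is in mixed strategies.
Let Row play r1 with probability p. Column is indifferent when 11p − 7(1−p) = 3p + 6(1−p), giving p = 13/21.
Let Column play A with probability q. Row is indifferent when 11q + 3(1−q) = −7q + 6(1−q), giving q = 1/7.
The value is 11·(1/7) + (3)·(6/7) = 29/7.

29/7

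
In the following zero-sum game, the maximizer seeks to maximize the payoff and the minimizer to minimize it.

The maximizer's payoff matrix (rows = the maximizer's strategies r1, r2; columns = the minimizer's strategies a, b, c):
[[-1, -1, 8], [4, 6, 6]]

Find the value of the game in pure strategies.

4

Row minima: -1, 4 → the maximizer's maximin is 4.
Column maxima: 4, 6, 8 → the minimizer's minimax is 4.
They coincide at (r2, a), so the value is 4.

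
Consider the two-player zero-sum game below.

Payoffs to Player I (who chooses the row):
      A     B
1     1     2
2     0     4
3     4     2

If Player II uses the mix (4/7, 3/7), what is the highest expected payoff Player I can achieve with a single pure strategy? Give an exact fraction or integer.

22/7

1: (1)·(4/7) + (2)·(3/7) = 10/7.
2: (0)·(4/7) + (4)·(3/7) = 12/7.
3: (4)·(4/7) + (2)·(3/7) = 22/7.
The best pure response is 3 with expected payoff 22/7.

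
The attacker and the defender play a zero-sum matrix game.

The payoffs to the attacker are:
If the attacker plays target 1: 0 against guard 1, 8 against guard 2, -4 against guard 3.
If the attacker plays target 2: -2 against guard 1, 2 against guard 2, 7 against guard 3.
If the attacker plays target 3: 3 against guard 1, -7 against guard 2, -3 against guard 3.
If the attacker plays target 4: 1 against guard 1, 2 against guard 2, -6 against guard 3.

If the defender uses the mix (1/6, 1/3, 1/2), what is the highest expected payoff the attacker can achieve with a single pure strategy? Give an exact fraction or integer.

target 1: (0)·(1/6) + (8)·(1/3) + (-4)·(1/2) = 2/3.
target 2: (-2)·(1/6) + (2)·(1/3) + (7)·(1/2) = 23/6.
target 3: (3)·(1/6) + (-7)·(1/3) + (-3)·(1/2) = -10/3.
target 4: (1)·(1/6) + (2)·(1/3) + (-6)·(1/2) = -13/6.
The best pure response is target 2 with expected payoff 23/6.

23/6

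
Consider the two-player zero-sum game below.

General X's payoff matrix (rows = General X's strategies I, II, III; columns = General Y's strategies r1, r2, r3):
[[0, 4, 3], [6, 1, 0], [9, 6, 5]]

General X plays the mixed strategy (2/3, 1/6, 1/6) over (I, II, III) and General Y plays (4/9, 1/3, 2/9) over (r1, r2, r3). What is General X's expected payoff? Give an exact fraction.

163/54

Against (4/9, 1/3, 2/9), each row's expected payoff is I: 2; II: 3; III: 64/9.
Taking the (2/3, 1/6, 1/6)-weighted average: (2/3)·(2) + (1/6)·(3) + (1/6)·(64/9) = 163/54.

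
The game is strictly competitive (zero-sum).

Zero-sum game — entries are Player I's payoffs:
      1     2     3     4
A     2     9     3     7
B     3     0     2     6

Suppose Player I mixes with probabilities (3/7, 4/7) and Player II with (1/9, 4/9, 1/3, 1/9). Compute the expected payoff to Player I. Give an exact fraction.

Against (1/9, 4/9, 1/3, 1/9), each row's expected payoff is A: 6; B: 5/3.
Taking the (3/7, 4/7)-weighted average: (3/7)·(6) + (4/7)·(5/3) = 74/21.

74/21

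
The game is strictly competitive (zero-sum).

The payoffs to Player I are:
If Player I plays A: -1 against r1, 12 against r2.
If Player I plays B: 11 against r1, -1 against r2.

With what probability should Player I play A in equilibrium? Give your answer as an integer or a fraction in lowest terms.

12/25

Row minima are -1 and -1, so Player I's maximin is -1; column maxima are 11 and 12, so Player II's minimax is 11. These differ, so the equilibrium is in mixed strategies.
Let Player I play A with probability p. Player II is indifferent when −p + 11(1−p) = 12p − (1−p), giving p = 12/25.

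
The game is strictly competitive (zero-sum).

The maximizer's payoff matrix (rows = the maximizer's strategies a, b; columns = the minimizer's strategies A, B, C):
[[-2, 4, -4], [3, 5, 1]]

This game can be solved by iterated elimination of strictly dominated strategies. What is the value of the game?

Column B is strictly dominated by A for the minimizer (-2<4, 3<5); eliminate B.
Row a is strictly dominated by row b (3>-2, 1>-4); eliminate a.
Column A is strictly dominated by C for the minimizer (1<3); eliminate A.
Only (b, C) remains, with payoff 1.

1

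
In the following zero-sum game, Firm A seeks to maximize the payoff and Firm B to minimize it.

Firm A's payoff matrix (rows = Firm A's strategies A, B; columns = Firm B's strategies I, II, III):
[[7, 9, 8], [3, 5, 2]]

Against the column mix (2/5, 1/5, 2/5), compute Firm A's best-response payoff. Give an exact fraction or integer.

A: (7)·(2/5) + (9)·(1/5) + (8)·(2/5) = 39/5.
B: (3)·(2/5) + (5)·(1/5) + (2)·(2/5) = 3.
The best pure response is A with expected payoff 39/5.

39/5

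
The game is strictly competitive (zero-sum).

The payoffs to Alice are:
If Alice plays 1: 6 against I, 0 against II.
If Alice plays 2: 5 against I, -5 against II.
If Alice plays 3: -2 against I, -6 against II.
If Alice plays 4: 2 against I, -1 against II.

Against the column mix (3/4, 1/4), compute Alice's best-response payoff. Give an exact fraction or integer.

1: (6)·(3/4) + (0)·(1/4) = 9/2.
2: (5)·(3/4) + (-5)·(1/4) = 5/2.
3: (-2)·(3/4) + (-6)·(1/4) = -3.
4: (2)·(3/4) + (-1)·(1/4) = 5/4.
The best pure response is 1 with expected payoff 9/2.

9/2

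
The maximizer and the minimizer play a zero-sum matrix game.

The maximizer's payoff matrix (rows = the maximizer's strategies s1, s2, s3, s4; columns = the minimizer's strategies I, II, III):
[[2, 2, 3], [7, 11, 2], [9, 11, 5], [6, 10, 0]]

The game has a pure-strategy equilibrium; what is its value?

Row minima: 2, 2, 5, 0 → the maximizer's maximin is 5.
Column maxima: 9, 11, 5 → the minimizer's minimax is 5.
They coincide at (s3, III), so the value is 5.

5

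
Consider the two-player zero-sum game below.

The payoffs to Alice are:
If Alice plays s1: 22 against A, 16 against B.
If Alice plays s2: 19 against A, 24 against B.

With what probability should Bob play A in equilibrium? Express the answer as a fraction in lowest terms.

Row minima are 16 and 19, so Alice's maximin is 19; column maxima are 22 and 24, so Bob's minimax is 22. These differ, so the equilibrium is in mixed strategies.
Let Bob play A with probability q. Alice is indifferent when 22q + 16(1−q) = 19q + 24(1−q), giving q = 8/11.

8/11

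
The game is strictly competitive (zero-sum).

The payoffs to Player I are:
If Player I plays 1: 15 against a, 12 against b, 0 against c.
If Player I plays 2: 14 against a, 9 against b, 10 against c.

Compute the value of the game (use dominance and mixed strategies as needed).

Column a is strictly dominated by b for Player II (it gives Player I more in every row).
The remaining 2×2 game on (1, 2) × (b, c) has no saddle point. Let Player I play 1 with probability p; indifference gives 12p + 9(1−p) = 10(1−p), so p = 1/13.
Similarly Player II's optimal q on b is 10/13, and the value is 12·(10/13) + (0)·(3/13) = 120/13.

120/13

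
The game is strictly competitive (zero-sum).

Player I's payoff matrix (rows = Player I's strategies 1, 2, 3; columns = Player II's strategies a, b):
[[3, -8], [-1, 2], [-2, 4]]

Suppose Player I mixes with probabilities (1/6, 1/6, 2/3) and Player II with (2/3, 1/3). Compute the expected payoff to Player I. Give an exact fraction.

-1/9

Against (2/3, 1/3), each row's expected payoff is 1: -2/3; 2: 0; 3: 0.
Taking the (1/6, 1/6, 2/3)-weighted average: (1/6)·(-2/3) + (1/6)·(0) + (2/3)·(0) = -1/9.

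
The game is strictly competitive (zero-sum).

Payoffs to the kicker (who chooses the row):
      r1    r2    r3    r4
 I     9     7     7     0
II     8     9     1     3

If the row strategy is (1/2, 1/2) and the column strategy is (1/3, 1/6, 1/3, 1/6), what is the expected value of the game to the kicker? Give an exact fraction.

23/4

Against (1/3, 1/6, 1/3, 1/6), each row's expected payoff is I: 13/2; II: 5.
Taking the (1/2, 1/2)-weighted average: (1/2)·(13/2) + (1/2)·(5) = 23/4.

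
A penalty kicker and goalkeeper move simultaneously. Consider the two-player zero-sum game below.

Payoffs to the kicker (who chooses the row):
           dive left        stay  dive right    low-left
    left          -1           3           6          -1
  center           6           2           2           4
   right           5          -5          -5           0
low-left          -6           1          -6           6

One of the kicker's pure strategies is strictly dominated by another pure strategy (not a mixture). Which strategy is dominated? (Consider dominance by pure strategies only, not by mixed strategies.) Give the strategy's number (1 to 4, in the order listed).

Compare right with center: 6 > 5, 2 > -5, 2 > -5, 4 > 0.
So center strictly dominates right for the kicker; right is strictly dominated.

3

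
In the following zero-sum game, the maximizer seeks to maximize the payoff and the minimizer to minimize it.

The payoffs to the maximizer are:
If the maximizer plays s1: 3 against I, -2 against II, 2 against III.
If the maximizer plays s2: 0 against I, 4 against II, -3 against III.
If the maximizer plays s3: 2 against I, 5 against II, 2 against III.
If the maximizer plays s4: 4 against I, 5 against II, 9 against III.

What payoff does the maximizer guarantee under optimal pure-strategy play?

4

Row minima: -2, -3, 2, 4 → the maximizer's maximin is 4.
Column maxima: 4, 5, 9 → the minimizer's minimax is 4.
They coincide at (s4, I), so the value is 4.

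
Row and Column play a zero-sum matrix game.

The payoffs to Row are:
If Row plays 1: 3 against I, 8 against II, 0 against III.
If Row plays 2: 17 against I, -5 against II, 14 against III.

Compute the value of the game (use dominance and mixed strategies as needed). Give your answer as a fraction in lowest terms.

112/27

Column I is strictly dominated by III for Column (it gives Row more in every row).
The remaining 2×2 game on (1, 2) × (II, III) has no saddle point. Let Row play 1 with probability p; indifference gives 8p − 5(1−p) = 14(1−p), so p = 19/27.
Similarly Column's optimal q on II is 14/27, and the value is 8·(14/27) + (0)·(13/27) = 112/27.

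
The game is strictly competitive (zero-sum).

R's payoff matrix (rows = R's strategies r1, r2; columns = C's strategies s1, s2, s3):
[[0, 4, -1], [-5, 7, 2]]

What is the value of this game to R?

-5/8

Column s2 is strictly dominated by s3 for C (it gives R more in every row).
The remaining 2×2 game on (r1, r2) × (s1, s3) has no saddle point. Let R play r1 with probability p; indifference gives −5(1−p) = −p + 2(1−p), so p = 7/8.
Similarly C's optimal q on s1 is 3/8, and the value is 0·(3/8) + (-1)·(5/8) = -5/8.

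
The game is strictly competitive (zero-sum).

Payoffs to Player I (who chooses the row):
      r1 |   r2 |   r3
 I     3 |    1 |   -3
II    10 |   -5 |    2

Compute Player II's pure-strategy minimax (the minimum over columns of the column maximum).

The worst case (largest entry) in each column is r1: 10, r2: 1, r3: 2.
The best (smallest) of these is 1.

1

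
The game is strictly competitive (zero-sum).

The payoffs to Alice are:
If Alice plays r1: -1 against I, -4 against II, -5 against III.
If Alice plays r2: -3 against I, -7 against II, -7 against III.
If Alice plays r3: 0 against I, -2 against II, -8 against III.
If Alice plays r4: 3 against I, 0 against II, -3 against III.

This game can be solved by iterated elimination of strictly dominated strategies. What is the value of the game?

-3

Column I is strictly dominated by II for Bob (-4<-1, -7<-3, -2<0, 0<3); eliminate I.
Row r1 is strictly dominated by row r4 (0>-4, -3>-5); eliminate r1.
Row r2 is strictly dominated by row r4 (0>-7, -3>-7); eliminate r2.
Column II is strictly dominated by III for Bob (-8<-2, -3<0); eliminate II.
Row r3 is strictly dominated by row r4 (-3>-8); eliminate r3.
Only (r4, III) remains, with payoff -3.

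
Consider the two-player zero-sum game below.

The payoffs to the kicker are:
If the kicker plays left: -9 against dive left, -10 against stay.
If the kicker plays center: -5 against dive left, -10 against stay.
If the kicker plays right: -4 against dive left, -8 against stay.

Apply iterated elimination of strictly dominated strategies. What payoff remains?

Row center is strictly dominated by row right (-4>-5, -8>-10); eliminate center.
Column dive left is strictly dominated by stay for the goalkeeper (-10<-9, -8<-4); eliminate dive left.
Row left is strictly dominated by row right (-8>-10); eliminate left.
Only (right, stay) remains, with payoff -8.

-8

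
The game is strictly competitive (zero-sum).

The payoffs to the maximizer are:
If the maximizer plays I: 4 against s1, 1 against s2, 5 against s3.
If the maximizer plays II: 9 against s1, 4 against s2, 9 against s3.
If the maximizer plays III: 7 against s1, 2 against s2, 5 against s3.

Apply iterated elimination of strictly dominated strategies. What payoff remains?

4

Column s3 is strictly dominated by s2 for the minimizer (1<5, 4<9, 2<5); eliminate s3.
Column s1 is strictly dominated by s2 for the minimizer (1<4, 4<9, 2<7); eliminate s1.
Row III is strictly dominated by row II (4>2); eliminate III.
Row I is strictly dominated by row II (4>1); eliminate I.
Only (II, s2) remains, with payoff 4.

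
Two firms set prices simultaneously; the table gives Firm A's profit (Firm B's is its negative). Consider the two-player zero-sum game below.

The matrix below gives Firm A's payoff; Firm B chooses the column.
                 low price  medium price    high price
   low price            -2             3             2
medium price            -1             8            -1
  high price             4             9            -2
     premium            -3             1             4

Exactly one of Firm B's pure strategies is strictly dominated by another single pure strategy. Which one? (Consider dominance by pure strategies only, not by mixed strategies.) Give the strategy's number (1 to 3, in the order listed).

Firm B prefers columns that give Firm A less. Compare medium price with low price: -2 < 3, -1 < 8, 4 < 9, -3 < 1.
So low price strictly dominates medium price for Firm B; medium price is strictly dominated.

2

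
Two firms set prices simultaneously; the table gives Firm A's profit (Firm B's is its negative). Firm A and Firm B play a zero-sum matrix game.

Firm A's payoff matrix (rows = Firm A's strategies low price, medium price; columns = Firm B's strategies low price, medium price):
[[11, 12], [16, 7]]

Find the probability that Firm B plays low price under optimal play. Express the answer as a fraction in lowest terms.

Row minima are 11 and 7, so Firm A's maximin is 11; column maxima are 16 and 12, so Firm B's minimax is 12. These differ, so the equilibrium is in mixed strategies.
Let Firm B play low price with probability q. Firm A is indifferent when 11q + 12(1−q) = 16q + 7(1−q), giving q = 1/2.

1/2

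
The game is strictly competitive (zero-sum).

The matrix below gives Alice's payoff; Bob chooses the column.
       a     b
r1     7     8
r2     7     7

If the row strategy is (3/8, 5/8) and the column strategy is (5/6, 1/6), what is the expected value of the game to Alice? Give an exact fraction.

113/16

Against (5/6, 1/6), each row's expected payoff is r1: 43/6; r2: 7.
Taking the (3/8, 5/8)-weighted average: (3/8)·(43/6) + (5/8)·(7) = 113/16.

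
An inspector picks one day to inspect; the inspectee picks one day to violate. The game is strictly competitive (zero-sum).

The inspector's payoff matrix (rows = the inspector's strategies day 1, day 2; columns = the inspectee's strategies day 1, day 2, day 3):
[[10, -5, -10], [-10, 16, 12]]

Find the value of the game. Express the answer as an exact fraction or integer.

10/21

Column day 2 is strictly dominated by day 3 for the inspectee (it gives the inspector more in every row).
The remaining 2×2 game on (day 1, day 2) × (day 1, day 3) has no saddle point. Let the inspector play day 1 with probability p; indifference gives 10p − 10(1−p) = −10p + 12(1−p), so p = 11/21.
Similarly the inspectee's optimal q on day 1 is 11/21, and the value is 10·(11/21) + (-10)·(10/21) = 10/21.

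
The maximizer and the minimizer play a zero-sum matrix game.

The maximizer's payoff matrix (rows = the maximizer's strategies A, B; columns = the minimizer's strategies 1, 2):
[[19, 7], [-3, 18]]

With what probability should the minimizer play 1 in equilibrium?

Row minima are 7 and -3, so the maximizer's maximin is 7; column maxima are 19 and 18, so the minimizer's minimax is 18. These differ, so the equilibrium is in mixed strategies.
Let the minimizer play 1 with probability q. The maximizer is indifferent when 19q + 7(1−q) = −3q + 18(1−q), giving q = 1/3.

1/3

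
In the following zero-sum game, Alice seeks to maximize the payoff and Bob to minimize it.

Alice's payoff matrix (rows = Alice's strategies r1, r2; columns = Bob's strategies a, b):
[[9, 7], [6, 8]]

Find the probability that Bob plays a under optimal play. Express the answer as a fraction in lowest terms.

Row minima are 7 and 6, so Alice's maximin is 7; column maxima are 9 and 8, so Bob's minimax is 8. These differ, so the equilibrium is in mixed strategies.
Let Bob play a with probability q. Alice is indifferent when 9q + 7(1−q) = 6q + 8(1−q), giving q = 1/4.

1/4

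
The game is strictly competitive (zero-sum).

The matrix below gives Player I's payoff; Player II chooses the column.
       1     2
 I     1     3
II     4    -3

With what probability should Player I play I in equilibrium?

7/9

Row minima are 1 and -3, so Player I's maximin is 1; column maxima are 4 and 3, so Player II's minimax is 3. These differ, so the equilibrium is in mixed strategies.
Let Player I play I with probability p. Player II is indifferent when p + 4(1−p) = 3p − 3(1−p), giving p = 7/9.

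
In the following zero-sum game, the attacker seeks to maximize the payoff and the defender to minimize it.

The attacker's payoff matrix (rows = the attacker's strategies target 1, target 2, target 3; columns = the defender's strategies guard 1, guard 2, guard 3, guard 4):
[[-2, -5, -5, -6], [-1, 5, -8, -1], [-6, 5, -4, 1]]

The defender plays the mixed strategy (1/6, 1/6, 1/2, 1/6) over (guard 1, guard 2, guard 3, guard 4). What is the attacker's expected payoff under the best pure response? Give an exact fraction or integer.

-2

target 1: (-2)·(1/6) + (-5)·(1/6) + (-5)·(1/2) + (-6)·(1/6) = -14/3.
target 2: (-1)·(1/6) + (5)·(1/6) + (-8)·(1/2) + (-1)·(1/6) = -7/2.
target 3: (-6)·(1/6) + (5)·(1/6) + (-4)·(1/2) + (1)·(1/6) = -2.
The best pure response is target 3 with expected payoff -2.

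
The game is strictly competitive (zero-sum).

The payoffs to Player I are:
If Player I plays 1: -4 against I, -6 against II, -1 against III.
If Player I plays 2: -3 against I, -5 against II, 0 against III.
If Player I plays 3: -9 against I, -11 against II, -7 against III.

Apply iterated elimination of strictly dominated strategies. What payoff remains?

Column I is strictly dominated by II for Player II (-6<-4, -5<-3, -11<-9); eliminate I.
Row 1 is strictly dominated by row 2 (-5>-6, 0>-1); eliminate 1.
Column III is strictly dominated by II for Player II (-5<0, -11<-7); eliminate III.
Row 3 is strictly dominated by row 2 (-5>-11); eliminate 3.
Only (2, II) remains, with payoff -5.

-5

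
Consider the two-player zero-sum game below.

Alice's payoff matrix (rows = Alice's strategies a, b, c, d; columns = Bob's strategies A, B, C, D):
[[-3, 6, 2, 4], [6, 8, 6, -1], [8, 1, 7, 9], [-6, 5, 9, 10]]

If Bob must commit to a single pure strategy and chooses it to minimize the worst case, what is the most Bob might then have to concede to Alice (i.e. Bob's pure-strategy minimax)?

The worst case (largest entry) in each column is A: 8, B: 8, C: 9, D: 10.
The best (smallest) of these is 8.

8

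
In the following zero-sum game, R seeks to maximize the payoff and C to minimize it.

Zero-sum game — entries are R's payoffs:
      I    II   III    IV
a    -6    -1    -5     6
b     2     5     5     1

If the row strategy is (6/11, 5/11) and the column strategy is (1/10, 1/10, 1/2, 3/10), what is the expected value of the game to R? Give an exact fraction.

91/110

Against (1/10, 1/10, 1/2, 3/10), each row's expected payoff is a: -7/5; b: 7/2.
Taking the (6/11, 5/11)-weighted average: (6/11)·(-7/5) + (5/11)·(7/2) = 91/110.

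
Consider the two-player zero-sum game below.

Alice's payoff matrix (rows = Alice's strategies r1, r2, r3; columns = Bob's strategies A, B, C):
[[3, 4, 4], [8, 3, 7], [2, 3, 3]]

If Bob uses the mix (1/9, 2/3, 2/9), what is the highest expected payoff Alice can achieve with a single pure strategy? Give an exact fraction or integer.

40/9

r1: (3)·(1/9) + (4)·(2/3) + (4)·(2/9) = 35/9.
r2: (8)·(1/9) + (3)·(2/3) + (7)·(2/9) = 40/9.
r3: (2)·(1/9) + (3)·(2/3) + (3)·(2/9) = 26/9.
The best pure response is r2 with expected payoff 40/9.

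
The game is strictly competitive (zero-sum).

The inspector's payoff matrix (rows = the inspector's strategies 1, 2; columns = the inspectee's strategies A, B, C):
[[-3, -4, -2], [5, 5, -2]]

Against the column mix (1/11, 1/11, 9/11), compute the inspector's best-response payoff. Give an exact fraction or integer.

-8/11

1: (-3)·(1/11) + (-4)·(1/11) + (-2)·(9/11) = -25/11.
2: (5)·(1/11) + (5)·(1/11) + (-2)·(9/11) = -8/11.
The best pure response is 2 with expected payoff -8/11.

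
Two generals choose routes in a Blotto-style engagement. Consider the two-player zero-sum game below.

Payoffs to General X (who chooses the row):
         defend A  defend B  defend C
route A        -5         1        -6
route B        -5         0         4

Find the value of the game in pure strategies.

Row minima: -6, -5 → General X's maximin is -5.
Column maxima: -5, 1, 4 → General Y's minimax is -5.
They coincide at (route B, defend A), so the value is -5.

-5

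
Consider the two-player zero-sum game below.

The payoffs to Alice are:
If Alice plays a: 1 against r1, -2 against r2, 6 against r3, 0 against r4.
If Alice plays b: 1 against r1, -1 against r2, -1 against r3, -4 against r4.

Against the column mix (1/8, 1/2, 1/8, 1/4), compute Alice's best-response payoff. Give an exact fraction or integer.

-1/8

a: (1)·(1/8) + (-2)·(1/2) + (6)·(1/8) + (0)·(1/4) = -1/8.
b: (1)·(1/8) + (-1)·(1/2) + (-1)·(1/8) + (-4)·(1/4) = -3/2.
The best pure response is a with expected payoff -1/8.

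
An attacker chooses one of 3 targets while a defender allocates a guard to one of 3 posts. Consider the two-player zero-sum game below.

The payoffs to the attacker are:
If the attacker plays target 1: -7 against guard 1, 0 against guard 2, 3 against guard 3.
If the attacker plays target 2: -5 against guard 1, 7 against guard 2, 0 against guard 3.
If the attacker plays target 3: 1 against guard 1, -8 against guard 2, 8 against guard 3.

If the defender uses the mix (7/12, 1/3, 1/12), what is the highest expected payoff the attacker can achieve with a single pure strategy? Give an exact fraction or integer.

-7/12

target 1: (-7)·(7/12) + (0)·(1/3) + (3)·(1/12) = -23/6.
target 2: (-5)·(7/12) + (7)·(1/3) + (0)·(1/12) = -7/12.
target 3: (1)·(7/12) + (-8)·(1/3) + (8)·(1/12) = -17/12.
The best pure response is target 2 with expected payoff -7/12.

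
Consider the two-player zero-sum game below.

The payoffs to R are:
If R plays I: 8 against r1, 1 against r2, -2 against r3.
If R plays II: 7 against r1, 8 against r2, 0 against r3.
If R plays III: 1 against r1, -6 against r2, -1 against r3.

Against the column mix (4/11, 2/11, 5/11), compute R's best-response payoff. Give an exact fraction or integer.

4

I: (8)·(4/11) + (1)·(2/11) + (-2)·(5/11) = 24/11.
II: (7)·(4/11) + (8)·(2/11) + (0)·(5/11) = 4.
III: (1)·(4/11) + (-6)·(2/11) + (-1)·(5/11) = -13/11.
The best pure response is II with expected payoff 4.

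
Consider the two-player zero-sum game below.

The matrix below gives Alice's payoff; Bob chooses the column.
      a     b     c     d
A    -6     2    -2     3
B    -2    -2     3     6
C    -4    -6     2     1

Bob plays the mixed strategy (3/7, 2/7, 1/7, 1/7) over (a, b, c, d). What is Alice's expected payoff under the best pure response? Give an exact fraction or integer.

-1/7

A: (-6)·(3/7) + (2)·(2/7) + (-2)·(1/7) + (3)·(1/7) = -13/7.
B: (-2)·(3/7) + (-2)·(2/7) + (3)·(1/7) + (6)·(1/7) = -1/7.
C: (-4)·(3/7) + (-6)·(2/7) + (2)·(1/7) + (1)·(1/7) = -3.
The best pure response is B with expected payoff -1/7.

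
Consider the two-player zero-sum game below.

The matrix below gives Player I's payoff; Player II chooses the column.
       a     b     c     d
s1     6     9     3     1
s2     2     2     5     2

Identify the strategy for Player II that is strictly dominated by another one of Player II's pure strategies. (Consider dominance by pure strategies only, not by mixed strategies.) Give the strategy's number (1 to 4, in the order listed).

Player II prefers columns that give Player I less. Compare c with d: 1 < 3, 2 < 5.
So d strictly dominates c for Player II; c is strictly dominated.

3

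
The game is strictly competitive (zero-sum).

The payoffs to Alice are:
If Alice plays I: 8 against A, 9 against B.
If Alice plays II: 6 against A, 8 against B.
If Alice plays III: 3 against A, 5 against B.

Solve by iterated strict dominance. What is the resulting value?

8

Column B is strictly dominated by A for Bob (8<9, 6<8, 3<5); eliminate B.
Row III is strictly dominated by row I (8>3); eliminate III.
Row II is strictly dominated by row I (8>6); eliminate II.
Only (I, A) remains, with payoff 8.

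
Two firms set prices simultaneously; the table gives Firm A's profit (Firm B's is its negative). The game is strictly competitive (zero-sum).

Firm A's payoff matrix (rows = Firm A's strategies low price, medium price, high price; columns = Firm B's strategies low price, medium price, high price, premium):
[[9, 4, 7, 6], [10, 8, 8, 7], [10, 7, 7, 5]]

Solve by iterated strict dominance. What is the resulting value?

7

Row low price is strictly dominated by row medium price (10>9, 8>4, 8>7, 7>6); eliminate low price.
Column medium price is strictly dominated by premium for Firm B (7<8, 5<7); eliminate medium price.
Column low price is strictly dominated by high price for Firm B (8<10, 7<10); eliminate low price.
Column high price is strictly dominated by premium for Firm B (7<8, 5<7); eliminate high price.
Row high price is strictly dominated by row medium price (7>5); eliminate high price.
Only (medium price, premium) remains, with payoff 7.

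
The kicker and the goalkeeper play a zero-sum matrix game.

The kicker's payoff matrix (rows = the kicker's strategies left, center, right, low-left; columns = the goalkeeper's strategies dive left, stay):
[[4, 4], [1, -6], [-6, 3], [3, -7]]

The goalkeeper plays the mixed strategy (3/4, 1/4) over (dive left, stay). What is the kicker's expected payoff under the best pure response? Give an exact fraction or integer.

left: (4)·(3/4) + (4)·(1/4) = 4.
center: (1)·(3/4) + (-6)·(1/4) = -3/4.
right: (-6)·(3/4) + (3)·(1/4) = -15/4.
low-left: (3)·(3/4) + (-7)·(1/4) = 1/2.
The best pure response is left with expected payoff 4.

4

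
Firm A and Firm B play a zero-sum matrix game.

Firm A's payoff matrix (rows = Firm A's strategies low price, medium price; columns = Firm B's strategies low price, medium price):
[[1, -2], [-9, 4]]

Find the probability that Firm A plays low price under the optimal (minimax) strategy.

13/16

Row minima are -2 and -9, so Firm A's maximin is -2; column maxima are 1 and 4, so Firm B's minimax is 1. These differ, so the equilibrium is in mixed strategies.
Let Firm A play low price with probability p. Firm B is indifferent when p − 9(1−p) = −2p + 4(1−p), giving p = 13/16.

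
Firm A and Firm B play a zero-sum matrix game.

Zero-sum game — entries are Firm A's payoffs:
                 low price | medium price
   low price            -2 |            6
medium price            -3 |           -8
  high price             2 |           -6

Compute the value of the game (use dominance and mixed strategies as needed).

0

Row medium price is strictly dominated by row high price, so Firm A never plays it.
The remaining 2×2 game on (low price, high price) × (low price, medium price) has no saddle point. Let Firm A play low price with probability p; indifference gives −2p + 2(1−p) = 6p − 6(1−p), so p = 1/2.
Similarly Firm B's optimal q on low price is 3/4, and the value is -2·(3/4) + (6)·(1/4) = 0.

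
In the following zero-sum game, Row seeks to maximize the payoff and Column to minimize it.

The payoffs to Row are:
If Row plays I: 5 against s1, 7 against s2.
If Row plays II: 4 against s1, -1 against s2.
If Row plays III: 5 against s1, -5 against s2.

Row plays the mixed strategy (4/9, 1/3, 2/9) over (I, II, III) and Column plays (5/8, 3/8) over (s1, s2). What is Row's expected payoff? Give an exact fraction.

85/24

Against (5/8, 3/8), each row's expected payoff is I: 23/4; II: 17/8; III: 5/4.
Taking the (4/9, 1/3, 2/9)-weighted average: (4/9)·(23/4) + (1/3)·(17/8) + (2/9)·(5/4) = 85/24.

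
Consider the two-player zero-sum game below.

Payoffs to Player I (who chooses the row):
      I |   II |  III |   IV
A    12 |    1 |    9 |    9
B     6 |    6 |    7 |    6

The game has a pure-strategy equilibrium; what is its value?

6

Row minima: 1, 6 → Player I's maximin is 6.
Column maxima: 12, 6, 9, 9 → Player II's minimax is 6.
They coincide at (B, II), so the value is 6.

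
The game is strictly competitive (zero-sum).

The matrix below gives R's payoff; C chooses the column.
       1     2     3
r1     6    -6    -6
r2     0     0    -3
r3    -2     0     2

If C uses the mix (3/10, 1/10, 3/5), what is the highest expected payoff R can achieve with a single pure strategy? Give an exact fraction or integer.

r1: (6)·(3/10) + (-6)·(1/10) + (-6)·(3/5) = -12/5.
r2: (0)·(3/10) + (0)·(1/10) + (-3)·(3/5) = -9/5.
r3: (-2)·(3/10) + (0)·(1/10) + (2)·(3/5) = 3/5.
The best pure response is r3 with expected payoff 3/5.

3/5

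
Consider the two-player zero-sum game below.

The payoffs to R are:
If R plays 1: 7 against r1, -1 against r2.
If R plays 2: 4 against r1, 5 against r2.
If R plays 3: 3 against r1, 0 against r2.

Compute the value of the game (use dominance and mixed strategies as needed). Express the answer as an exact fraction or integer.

Row 3 is strictly dominated by row 2, so R never plays it.
The remaining 2×2 game on (1, 2) × (r1, r2) has no saddle point. Let R play 1 with probability p; indifference gives 7p + 4(1−p) = −p + 5(1−p), so p = 1/9.
Similarly C's optimal q on r1 is 2/3, and the value is 7·(2/3) + (-1)·(1/3) = 13/3.

13/3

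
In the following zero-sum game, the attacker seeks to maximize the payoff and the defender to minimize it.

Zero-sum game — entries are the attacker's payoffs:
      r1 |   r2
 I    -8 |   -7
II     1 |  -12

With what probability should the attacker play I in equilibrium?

13/14

Row minima are -8 and -12, so the attacker's maximin is -8; column maxima are 1 and -7, so the defender's minimax is -7. These differ, so the equilibrium is in mixed strategies.
Let the attacker play I with probability p. The defender is indifferent when −8p + (1−p) = −7p − 12(1−p), giving p = 13/14.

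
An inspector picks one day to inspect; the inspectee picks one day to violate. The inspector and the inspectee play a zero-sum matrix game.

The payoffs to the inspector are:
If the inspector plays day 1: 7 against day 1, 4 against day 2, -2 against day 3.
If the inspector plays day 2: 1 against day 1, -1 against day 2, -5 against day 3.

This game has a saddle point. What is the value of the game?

-2

Row minima: -2, -5 → the inspector's maximin is -2.
Column maxima: 7, 4, -2 → the inspectee's minimax is -2.
They coincide at (day 1, day 3), so the value is -2.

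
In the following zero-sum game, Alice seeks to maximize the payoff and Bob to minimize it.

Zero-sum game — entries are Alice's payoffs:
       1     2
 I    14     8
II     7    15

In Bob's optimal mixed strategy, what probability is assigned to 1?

1/2

Row minima are 8 and 7, so Alice's maximin is 8; column maxima are 14 and 15, so Bob's minimax is 14. These differ, so the equilibrium is in mixed strategies.
Let Bob play 1 with probability q. Alice is indifferent when 14q + 8(1−q) = 7q + 15(1−q), giving q = 1/2.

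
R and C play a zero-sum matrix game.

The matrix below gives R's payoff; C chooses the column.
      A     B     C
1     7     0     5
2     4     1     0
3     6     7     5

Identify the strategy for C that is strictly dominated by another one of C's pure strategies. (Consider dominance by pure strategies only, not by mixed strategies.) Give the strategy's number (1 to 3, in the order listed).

C prefers columns that give R less. Compare A with C: 5 < 7, 0 < 4, 5 < 6.
So C strictly dominates A for C; A is strictly dominated.

1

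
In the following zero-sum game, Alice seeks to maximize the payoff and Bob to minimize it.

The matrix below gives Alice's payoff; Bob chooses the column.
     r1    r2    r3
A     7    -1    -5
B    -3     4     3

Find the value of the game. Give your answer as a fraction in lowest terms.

Column r2 is strictly dominated by r3 for Bob (it gives Alice more in every row).
The remaining 2×2 game on (A, B) × (r1, r3) has no saddle point. Let Alice play A with probability p; indifference gives 7p − 3(1−p) = −5p + 3(1−p), so p = 1/3.
Similarly Bob's optimal q on r1 is 4/9, and the value is 7·(4/9) + (-5)·(5/9) = 1/3.

1/3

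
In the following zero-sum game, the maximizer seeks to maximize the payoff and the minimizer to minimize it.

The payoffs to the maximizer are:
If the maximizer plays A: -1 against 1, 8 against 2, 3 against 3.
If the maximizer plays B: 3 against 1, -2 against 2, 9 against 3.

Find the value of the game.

11/7

Column 3 is strictly dominated by 1 for the minimizer (it gives the maximizer more in every row).
The remaining 2×2 game on (A, B) × (1, 2) has no saddle point. Let the maximizer play A with probability p; indifference gives −p + 3(1−p) = 8p − 2(1−p), so p = 5/14.
Similarly the minimizer's optimal q on 1 is 5/7, and the value is -1·(5/7) + (8)·(2/7) = 11/7.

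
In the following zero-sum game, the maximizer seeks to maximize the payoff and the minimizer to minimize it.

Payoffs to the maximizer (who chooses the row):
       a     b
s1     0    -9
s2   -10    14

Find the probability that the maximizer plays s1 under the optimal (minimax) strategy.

8/11

Row minima are -9 and -10, so the maximizer's maximin is -9; column maxima are 0 and 14, so the minimizer's minimax is 0. These differ, so the equilibrium is in mixed strategies.
Let the maximizer play s1 with probability p. The minimizer is indifferent when −10(1−p) = −9p + 14(1−p), giving p = 8/11.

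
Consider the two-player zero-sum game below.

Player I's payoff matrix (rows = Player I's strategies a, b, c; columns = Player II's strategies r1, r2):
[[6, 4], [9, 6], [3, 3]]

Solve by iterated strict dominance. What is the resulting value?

Row c is strictly dominated by row a (6>3, 4>3); eliminate c.
Row a is strictly dominated by row b (9>6, 6>4); eliminate a.
Column r1 is strictly dominated by r2 for Player II (6<9); eliminate r1.
Only (b, r2) remains, with payoff 6.

6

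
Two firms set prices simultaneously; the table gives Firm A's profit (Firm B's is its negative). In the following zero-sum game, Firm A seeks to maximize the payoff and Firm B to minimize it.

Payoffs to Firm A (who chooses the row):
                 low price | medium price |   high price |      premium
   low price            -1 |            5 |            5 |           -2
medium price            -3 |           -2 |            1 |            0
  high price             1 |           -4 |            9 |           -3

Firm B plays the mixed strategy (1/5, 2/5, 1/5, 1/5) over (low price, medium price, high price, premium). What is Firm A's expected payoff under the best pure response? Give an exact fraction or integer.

low price: (-1)·(1/5) + (5)·(2/5) + (5)·(1/5) + (-2)·(1/5) = 12/5.
medium price: (-3)·(1/5) + (-2)·(2/5) + (1)·(1/5) + (0)·(1/5) = -6/5.
high price: (1)·(1/5) + (-4)·(2/5) + (9)·(1/5) + (-3)·(1/5) = -1/5.
The best pure response is low price with expected payoff 12/5.

12/5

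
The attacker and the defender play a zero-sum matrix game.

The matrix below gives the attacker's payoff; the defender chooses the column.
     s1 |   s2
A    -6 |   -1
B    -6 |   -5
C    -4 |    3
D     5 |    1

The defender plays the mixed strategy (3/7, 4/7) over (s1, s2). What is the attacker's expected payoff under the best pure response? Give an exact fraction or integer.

A: (-6)·(3/7) + (-1)·(4/7) = -22/7.
B: (-6)·(3/7) + (-5)·(4/7) = -38/7.
C: (-4)·(3/7) + (3)·(4/7) = 0.
D: (5)·(3/7) + (1)·(4/7) = 19/7.
The best pure response is D with expected payoff 19/7.

19/7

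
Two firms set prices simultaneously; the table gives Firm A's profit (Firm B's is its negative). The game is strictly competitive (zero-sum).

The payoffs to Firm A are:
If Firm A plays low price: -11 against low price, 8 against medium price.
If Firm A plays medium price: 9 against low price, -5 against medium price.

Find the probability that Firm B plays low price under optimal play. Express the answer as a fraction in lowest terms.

Row minima are -11 and -5, so Firm A's maximin is -5; column maxima are 9 and 8, so Firm B's minimax is 8. These differ, so the equilibrium is in mixed strategies.
Let Firm B play low price with probability q. Firm A is indifferent when −11q + 8(1−q) = 9q − 5(1−q), giving q = 13/33.

13/33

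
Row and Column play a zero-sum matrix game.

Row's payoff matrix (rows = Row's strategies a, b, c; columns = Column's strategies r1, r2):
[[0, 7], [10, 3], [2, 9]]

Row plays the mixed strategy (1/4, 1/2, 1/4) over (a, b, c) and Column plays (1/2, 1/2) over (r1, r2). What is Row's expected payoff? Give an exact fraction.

Against (1/2, 1/2), each row's expected payoff is a: 7/2; b: 13/2; c: 11/2.
Taking the (1/4, 1/2, 1/4)-weighted average: (1/4)·(7/2) + (1/2)·(13/2) + (1/4)·(11/2) = 11/2.

11/2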